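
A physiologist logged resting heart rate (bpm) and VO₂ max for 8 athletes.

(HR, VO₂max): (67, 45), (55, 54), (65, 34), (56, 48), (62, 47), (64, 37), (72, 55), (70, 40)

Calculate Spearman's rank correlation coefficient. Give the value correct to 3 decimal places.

-0.143

Rank HR: 6, 1, 5, 2, 3, 4, 8, 7
Rank VO₂max: 4, 7, 1, 6, 5, 2, 8, 3
d = rank(HR) − rank(VO₂max): 2, -6, 4, -4, -2, 2, 0, 4; Σd² = 96
ρ = 1 − 6Σd² / [n(n²−1)] = 1 − 6×96 / (8×63) = 1 − 576/504 ≈ -0.143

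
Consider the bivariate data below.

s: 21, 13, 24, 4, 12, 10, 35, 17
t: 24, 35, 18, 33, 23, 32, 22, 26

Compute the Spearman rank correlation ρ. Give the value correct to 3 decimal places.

Rank s: 6, 4, 7, 1, 3, 2, 8, 5
Rank t: 4, 8, 1, 7, 3, 6, 2, 5
d = rank(s) − rank(t): 2, -4, 6, -6, 0, -4, 6, 0; Σd² = 144
ρ = 1 − 6Σd² / [n(n²−1)] = 1 − 6×144 / (8×63) = 1 − 864/504 ≈ -0.714

-0.714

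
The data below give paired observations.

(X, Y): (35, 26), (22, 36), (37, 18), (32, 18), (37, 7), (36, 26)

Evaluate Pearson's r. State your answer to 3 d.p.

n = 6, ΣX = 199, ΣY = 131, ΣX² = 6767, ΣY² = 3345, ΣXY = 4139
nΣXY − ΣXΣY = 24834 − 26069 = -1235
nΣX² − (ΣX)² = 40602 − 39601 = 1001; nΣY² − (ΣY)² = 20070 − 17161 = 2909
r = -1235 / √(1001 × 2909) = -1235 / 1706.4317 ≈ -0.724

-0.724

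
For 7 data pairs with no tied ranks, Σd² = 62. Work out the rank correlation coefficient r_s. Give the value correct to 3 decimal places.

-0.107

ρ = 1 − 6Σd² / [n(n²−1)] = 1 − 6×62 / (7×48)
  = 1 − 372/336 = 1 − 1.1071 ≈ -0.107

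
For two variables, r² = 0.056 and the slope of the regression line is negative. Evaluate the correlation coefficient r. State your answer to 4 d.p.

-0.2366

|r| = √0.056 = 0.2366
The association is negative, so r = −0.2366.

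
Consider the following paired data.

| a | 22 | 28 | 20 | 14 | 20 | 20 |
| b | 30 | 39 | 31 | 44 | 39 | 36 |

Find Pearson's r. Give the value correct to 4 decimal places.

-0.3173

n = 6, Σa = 124, Σb = 219, Σa² = 2664, Σb² = 8135, Σab = 4488
nΣab − ΣaΣb = 26928 − 27156 = -228
nΣa² − (Σa)² = 15984 − 15376 = 608; nΣb² − (Σb)² = 48810 − 47961 = 849
r = -228 / √(608 × 849) = -228 / 718.4650 ≈ -0.3173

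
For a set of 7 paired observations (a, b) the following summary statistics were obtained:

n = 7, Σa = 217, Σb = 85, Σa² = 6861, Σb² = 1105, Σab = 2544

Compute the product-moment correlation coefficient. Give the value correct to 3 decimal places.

-0.921

r = (nΣab − ΣaΣb) / √[(nΣa² − (Σa)²)(nΣb² − (Σb)²)]
Numerator: 7×2544 − 217×85 = -637
Denominator: √[(48027 − 47089)(7735 − 7225)] = √[938 × 510] = 691.6502
r = -637 / 691.6502 ≈ -0.921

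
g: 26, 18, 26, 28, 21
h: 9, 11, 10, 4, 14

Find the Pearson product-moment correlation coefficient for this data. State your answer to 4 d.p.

-0.7339

n = 5, Σg = 119, Σh = 48, Σg² = 2901, Σh² = 514, Σgh = 1098
nΣgh − ΣgΣh = 5490 − 5712 = -222
nΣg² − (Σg)² = 14505 − 14161 = 344; nΣh² − (Σh)² = 2570 − 2304 = 266
r = -222 / √(344 × 266) = -222 / 302.4963 ≈ -0.7339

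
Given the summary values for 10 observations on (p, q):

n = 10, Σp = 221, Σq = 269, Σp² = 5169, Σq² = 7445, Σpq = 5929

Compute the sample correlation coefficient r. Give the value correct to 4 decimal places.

-0.0652

r = (nΣpq − ΣpΣq) / √[(nΣp² − (Σp)²)(nΣq² − (Σq)²)]
Numerator: 10×5929 − 221×269 = -159
Denominator: √[(51690 − 48841)(74450 − 72361)] = √[2849 × 2089] = 2439.5821
r = -159 / 2439.5821 ≈ -0.0652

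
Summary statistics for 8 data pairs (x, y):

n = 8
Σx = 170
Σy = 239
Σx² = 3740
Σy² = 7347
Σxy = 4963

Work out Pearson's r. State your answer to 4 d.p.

-0.7127

r = (nΣxy − ΣxΣy) / √[(nΣx² − (Σx)²)(nΣy² − (Σy)²)]
Numerator: 8×4963 − 170×239 = -926
Denominator: √[(29920 − 28900)(58776 − 57121)] = √[1020 × 1655] = 1299.2690
r = -926 / 1299.2690 ≈ -0.7127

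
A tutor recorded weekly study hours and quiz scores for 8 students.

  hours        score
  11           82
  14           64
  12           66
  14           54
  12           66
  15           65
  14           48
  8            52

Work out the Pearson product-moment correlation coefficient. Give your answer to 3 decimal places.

n = 8, Σx = 100, Σy = 497, Σx² = 1286, Σy² = 31681, Σxy = 6201
nΣxy − ΣxΣy = 49608 − 49700 = -92
nΣx² − (Σx)² = 10288 − 10000 = 288; nΣy² − (Σy)² = 253448 − 247009 = 6439
r = -92 / √(288 × 6439) = -92 / 1361.7753 ≈ -0.068

-0.068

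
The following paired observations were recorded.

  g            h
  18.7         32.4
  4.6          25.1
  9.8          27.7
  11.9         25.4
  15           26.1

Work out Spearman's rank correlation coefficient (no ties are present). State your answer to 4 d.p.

0.7000

Rank g: 5, 1, 2, 3, 4
Rank h: 5, 1, 4, 2, 3
d = rank(g) − rank(h): 0, 0, -2, 1, 1; Σd² = 6
ρ = 1 − 6Σd² / [n(n²−1)] = 1 − 6×6 / (5×24) = 1 − 36/120 ≈ 0.7000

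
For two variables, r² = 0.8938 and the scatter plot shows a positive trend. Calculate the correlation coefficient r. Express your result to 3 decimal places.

0.945

|r| = √0.8938 = 0.945
The association is positive, so r = 0.945.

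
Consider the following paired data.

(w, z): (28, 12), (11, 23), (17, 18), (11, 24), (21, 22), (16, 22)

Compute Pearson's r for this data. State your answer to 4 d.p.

-0.8558

n = 6, Σw = 104, Σz = 121, Σw² = 2012, Σz² = 2541, Σwz = 1973
nΣwz − ΣwΣz = 11838 − 12584 = -746
nΣw² − (Σw)² = 12072 − 10816 = 1256; nΣz² − (Σz)² = 15246 − 14641 = 605
r = -746 / √(1256 × 605) = -746 / 871.7110 ≈ -0.8558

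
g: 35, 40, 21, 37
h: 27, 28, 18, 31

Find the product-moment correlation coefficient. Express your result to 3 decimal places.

0.933

n = 4, Σg = 133, Σh = 104, Σg² = 4635, Σh² = 2798, Σgh = 3590
nΣgh − ΣgΣh = 14360 − 13832 = 528
nΣg² − (Σg)² = 18540 − 17689 = 851; nΣh² − (Σh)² = 11192 − 10816 = 376
r = 528 / √(851 × 376) = 528 / 565.6642 ≈ 0.933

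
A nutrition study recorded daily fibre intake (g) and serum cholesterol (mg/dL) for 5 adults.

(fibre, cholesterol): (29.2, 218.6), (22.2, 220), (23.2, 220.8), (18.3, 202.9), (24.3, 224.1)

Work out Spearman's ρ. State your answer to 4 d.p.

0.4000

Rank fibre: 5, 2, 3, 1, 4
Rank cholesterol: 2, 3, 4, 1, 5
d = rank(fibre) − rank(cholesterol): 3, -1, -1, 0, -1; Σd² = 12
ρ = 1 − 6Σd² / [n(n²−1)] = 1 − 6×12 / (5×24) = 1 − 72/120 ≈ 0.4000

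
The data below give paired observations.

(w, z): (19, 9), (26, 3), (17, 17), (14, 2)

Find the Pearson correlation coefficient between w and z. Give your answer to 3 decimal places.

-0.218

n = 4, Σw = 76, Σz = 31, Σw² = 1522, Σz² = 383, Σwz = 566
nΣwz − ΣwΣz = 2264 − 2356 = -92
nΣw² − (Σw)² = 6088 − 5776 = 312; nΣz² − (Σz)² = 1532 − 961 = 571
r = -92 / √(312 × 571) = -92 / 422.0806 ≈ -0.218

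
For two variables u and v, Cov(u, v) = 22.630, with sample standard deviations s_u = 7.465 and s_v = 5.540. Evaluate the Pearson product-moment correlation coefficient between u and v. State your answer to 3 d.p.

0.547

r = Cov(u,v) / (s_u · s_v) = 22.630 / (7.465 × 5.540)
  = 22.630 / 41.3561 ≈ 0.547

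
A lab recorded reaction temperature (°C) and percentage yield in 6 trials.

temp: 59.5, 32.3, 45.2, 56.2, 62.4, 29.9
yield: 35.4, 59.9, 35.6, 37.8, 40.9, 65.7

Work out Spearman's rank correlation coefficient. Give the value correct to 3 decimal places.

-0.600

Rank temp: 5, 2, 3, 4, 6, 1
Rank yield: 1, 5, 2, 3, 4, 6
d = rank(temp) − rank(yield): 4, -3, 1, 1, 2, -5; Σd² = 56
ρ = 1 − 6Σd² / [n(n²−1)] = 1 − 6×56 / (6×35) = 1 − 336/210 ≈ -0.600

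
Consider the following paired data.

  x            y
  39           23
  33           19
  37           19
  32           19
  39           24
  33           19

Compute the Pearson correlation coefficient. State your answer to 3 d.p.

0.837

n = 6, Σx = 213, Σy = 123, Σx² = 7613, Σy² = 2549, Σxy = 4398
nΣxy − ΣxΣy = 26388 − 26199 = 189
nΣx² − (Σx)² = 45678 − 45369 = 309; nΣy² − (Σy)² = 15294 − 15129 = 165
r = 189 / √(309 × 165) = 189 / 225.7986 ≈ 0.837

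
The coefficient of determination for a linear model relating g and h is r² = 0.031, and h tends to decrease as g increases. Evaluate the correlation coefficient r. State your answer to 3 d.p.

-0.176

|r| = √0.031 = 0.176
The association is negative, so r = −0.176.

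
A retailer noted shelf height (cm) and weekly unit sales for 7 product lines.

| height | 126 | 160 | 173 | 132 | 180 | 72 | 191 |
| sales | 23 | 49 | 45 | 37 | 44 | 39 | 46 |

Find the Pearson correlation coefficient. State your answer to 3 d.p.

0.520

n = 7, Σx = 1034, Σy = 283, Σx² = 162894, Σy² = 11897, Σxy = 42921
nΣxy − ΣxΣy = 300447 − 292622 = 7825
nΣx² − (Σx)² = 1140258 − 1069156 = 71102; nΣy² − (Σy)² = 83279 − 80089 = 3190
r = 7825 / √(71102 × 3190) = 7825 / 15060.3911 ≈ 0.520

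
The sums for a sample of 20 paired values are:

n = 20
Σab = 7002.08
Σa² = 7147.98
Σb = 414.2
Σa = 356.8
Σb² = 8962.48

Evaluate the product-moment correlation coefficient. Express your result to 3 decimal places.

r = (nΣab − ΣaΣb) / √[(nΣa² − (Σa)²)(nΣb² − (Σb)²)]
Numerator: 20×7002.08 − 356.8×414.2 = -7744.96
Denominator: √[(142959.6 − 127306.24)(179249.6 − 171561.64)] = √[15653.36 × 7687.96] = 10970.0686
r = -7744.96 / 10970.0686 ≈ -0.706

-0.706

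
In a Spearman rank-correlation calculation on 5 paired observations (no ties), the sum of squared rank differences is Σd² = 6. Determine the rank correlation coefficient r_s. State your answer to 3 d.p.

0.700

ρ = 1 − 6Σd² / [n(n²−1)] = 1 − 6×6 / (5×24)
  = 1 − 36/120 = 1 − 0.3000 ≈ 0.700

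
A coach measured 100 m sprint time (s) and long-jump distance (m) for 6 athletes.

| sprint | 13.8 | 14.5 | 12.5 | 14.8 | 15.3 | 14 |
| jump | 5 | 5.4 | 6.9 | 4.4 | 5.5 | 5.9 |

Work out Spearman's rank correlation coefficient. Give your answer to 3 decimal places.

Rank sprint: 2, 4, 1, 5, 6, 3
Rank jump: 2, 3, 6, 1, 4, 5
d = rank(sprint) − rank(jump): 0, 1, -5, 4, 2, -2; Σd² = 50
ρ = 1 − 6Σd² / [n(n²−1)] = 1 − 6×50 / (6×35) = 1 − 300/210 ≈ -0.429

-0.429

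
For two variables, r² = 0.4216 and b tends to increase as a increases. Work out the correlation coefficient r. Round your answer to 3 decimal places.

0.649

|r| = √0.4216 = 0.649
The association is positive, so r = 0.649.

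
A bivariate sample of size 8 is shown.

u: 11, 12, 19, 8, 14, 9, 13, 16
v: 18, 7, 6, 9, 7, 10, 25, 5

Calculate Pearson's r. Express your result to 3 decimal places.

n = 8, Σu = 102, Σv = 87, Σu² = 1392, Σv² = 1289, Σuv = 1061
nΣuv − ΣuΣv = 8488 − 8874 = -386
nΣu² − (Σu)² = 11136 − 10404 = 732; nΣv² − (Σv)² = 10312 − 7569 = 2743
r = -386 / √(732 × 2743) = -386 / 1416.9954 ≈ -0.272

-0.272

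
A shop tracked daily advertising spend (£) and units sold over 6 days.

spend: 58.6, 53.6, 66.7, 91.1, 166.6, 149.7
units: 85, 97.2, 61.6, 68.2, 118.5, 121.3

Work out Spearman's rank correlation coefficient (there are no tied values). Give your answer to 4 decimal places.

0.4286

Rank spend: 2, 1, 3, 4, 6, 5
Rank units: 3, 4, 1, 2, 5, 6
d = rank(spend) − rank(units): -1, -3, 2, 2, 1, -1; Σd² = 20
ρ = 1 − 6Σd² / [n(n²−1)] = 1 − 6×20 / (6×35) = 1 − 120/210 ≈ 0.4286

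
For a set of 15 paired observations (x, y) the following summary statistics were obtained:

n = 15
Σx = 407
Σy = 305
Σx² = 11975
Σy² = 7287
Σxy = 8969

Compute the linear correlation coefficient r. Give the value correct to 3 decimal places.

r = (nΣxy − ΣxΣy) / √[(nΣx² − (Σx)²)(nΣy² − (Σy)²)]
Numerator: 15×8969 − 407×305 = 10400
Denominator: √[(179625 − 165649)(109305 − 93025)] = √[13976 × 16280] = 15084.0737
r = 10400 / 15084.0737 ≈ 0.689

0.689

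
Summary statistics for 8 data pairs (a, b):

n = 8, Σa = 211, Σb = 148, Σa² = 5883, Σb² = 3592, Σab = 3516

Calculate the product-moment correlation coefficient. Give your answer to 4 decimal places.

r = (nΣab − ΣaΣb) / √[(nΣa² − (Σa)²)(nΣb² − (Σb)²)]
Numerator: 8×3516 − 211×148 = -3100
Denominator: √[(47064 − 44521)(28736 − 21904)] = √[2543 × 6832] = 4168.1862
r = -3100 / 4168.1862 ≈ -0.7437

-0.7437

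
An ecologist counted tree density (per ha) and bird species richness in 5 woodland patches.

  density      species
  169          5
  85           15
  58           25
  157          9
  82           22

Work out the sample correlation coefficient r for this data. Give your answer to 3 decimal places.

-0.951

n = 5, Σx = 551, Σy = 76, Σx² = 70523, Σy² = 1440, Σxy = 6787
nΣxy − ΣxΣy = 33935 − 41876 = -7941
nΣx² − (Σx)² = 352615 − 303601 = 49014; nΣy² − (Σy)² = 7200 − 5776 = 1424
r = -7941 / √(49014 × 1424) = -7941 / 8354.3962 ≈ -0.951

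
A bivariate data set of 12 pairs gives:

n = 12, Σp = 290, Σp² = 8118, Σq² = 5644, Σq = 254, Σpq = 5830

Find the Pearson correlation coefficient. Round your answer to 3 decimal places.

-0.566

r = (nΣpq − ΣpΣq) / √[(nΣp² − (Σp)²)(nΣq² − (Σq)²)]
Numerator: 12×5830 − 290×254 = -3700
Denominator: √[(97416 − 84100)(67728 − 64516)] = √[13316 × 3212] = 6539.9535
r = -3700 / 6539.9535 ≈ -0.566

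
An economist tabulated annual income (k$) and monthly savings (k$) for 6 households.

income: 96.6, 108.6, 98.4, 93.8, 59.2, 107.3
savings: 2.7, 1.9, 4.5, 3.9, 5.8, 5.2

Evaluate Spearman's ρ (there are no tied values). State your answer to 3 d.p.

-0.486

Rank income: 3, 6, 4, 2, 1, 5
Rank savings: 2, 1, 4, 3, 6, 5
d = rank(income) − rank(savings): 1, 5, 0, -1, -5, 0; Σd² = 52
ρ = 1 − 6Σd² / [n(n²−1)] = 1 − 6×52 / (6×35) = 1 − 312/210 ≈ -0.486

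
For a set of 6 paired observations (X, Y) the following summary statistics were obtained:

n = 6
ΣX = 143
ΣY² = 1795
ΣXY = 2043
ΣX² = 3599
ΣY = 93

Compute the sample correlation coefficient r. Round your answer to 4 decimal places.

r = (nΣXY − ΣXΣY) / √[(nΣX² − (ΣX)²)(nΣY² − (ΣY)²)]
Numerator: 6×2043 − 143×93 = -1041
Denominator: √[(21594 − 20449)(10770 − 8649)] = √[1145 × 2121] = 1558.3790
r = -1041 / 1558.3790 ≈ -0.6680

-0.6680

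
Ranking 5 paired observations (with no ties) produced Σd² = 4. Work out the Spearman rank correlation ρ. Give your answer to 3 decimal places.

0.800

ρ = 1 − 6Σd² / [n(n²−1)] = 1 − 6×4 / (5×24)
  = 1 − 24/120 = 1 − 0.2000 ≈ 0.800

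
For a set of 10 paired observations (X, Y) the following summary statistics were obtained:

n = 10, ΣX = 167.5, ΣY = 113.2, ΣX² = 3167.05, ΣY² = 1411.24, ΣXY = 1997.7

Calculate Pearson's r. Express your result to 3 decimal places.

0.469

r = (nΣXY − ΣXΣY) / √[(nΣX² − (ΣX)²)(nΣY² − (ΣY)²)]
Numerator: 10×1997.7 − 167.5×113.2 = 1016
Denominator: √[(31670.5 − 28056.25)(14112.4 − 12814.24)] = √[3614.25 × 1298.16] = 2166.0736
r = 1016 / 2166.0736 ≈ 0.469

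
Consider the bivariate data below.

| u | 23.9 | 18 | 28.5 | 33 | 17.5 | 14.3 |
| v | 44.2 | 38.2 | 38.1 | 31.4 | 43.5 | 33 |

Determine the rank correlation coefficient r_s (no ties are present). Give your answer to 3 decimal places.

-0.257

Rank u: 4, 3, 5, 6, 2, 1
Rank v: 6, 4, 3, 1, 5, 2
d = rank(u) − rank(v): -2, -1, 2, 5, -3, -1; Σd² = 44
ρ = 1 − 6Σd² / [n(n²−1)] = 1 − 6×44 / (6×35) = 1 − 264/210 ≈ -0.257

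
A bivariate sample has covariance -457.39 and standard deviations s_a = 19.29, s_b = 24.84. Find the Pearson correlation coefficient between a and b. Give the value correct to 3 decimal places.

-0.955

r = Cov(a,b) / (s_a · s_b) = -457.39 / (19.29 × 24.84)
  = -457.39 / 479.1636 ≈ -0.955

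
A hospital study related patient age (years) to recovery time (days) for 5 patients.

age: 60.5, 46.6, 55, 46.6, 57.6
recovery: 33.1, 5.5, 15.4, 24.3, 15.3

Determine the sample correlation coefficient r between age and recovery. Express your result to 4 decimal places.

n = 5, Σx = 266.3, Σy = 93.6, Σx² = 14346.13, Σy² = 2187.6, Σxy = 5119.51
nΣxy − ΣxΣy = 25597.55 − 24925.68 = 671.87
nΣx² − (Σx)² = 71730.65 − 70915.69 = 814.96; nΣy² − (Σy)² = 10938 − 8760.96 = 2177.04
r = 671.87 / √(814.96 × 2177.04) = 671.87 / 1331.9912 ≈ 0.5044

0.5044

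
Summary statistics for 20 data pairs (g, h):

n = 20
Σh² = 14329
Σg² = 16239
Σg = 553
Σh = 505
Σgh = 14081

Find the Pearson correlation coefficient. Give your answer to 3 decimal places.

r = (nΣgh − ΣgΣh) / √[(nΣg² − (Σg)²)(nΣh² − (Σh)²)]
Numerator: 20×14081 − 553×505 = 2355
Denominator: √[(324780 − 305809)(286580 − 255025)] = √[18971 × 31555] = 24466.9145
r = 2355 / 24466.9145 ≈ 0.096

0.096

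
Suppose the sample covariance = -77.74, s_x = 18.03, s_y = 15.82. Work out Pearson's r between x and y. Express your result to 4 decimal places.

-0.2725

r = Cov(x,y) / (s_x · s_y) = -77.74 / (18.03 × 15.82)
  = -77.74 / 285.2346 ≈ -0.2725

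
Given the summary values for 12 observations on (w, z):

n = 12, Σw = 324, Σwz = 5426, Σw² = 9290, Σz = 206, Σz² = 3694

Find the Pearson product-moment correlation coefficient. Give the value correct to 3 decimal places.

-0.465

r = (nΣwz − ΣwΣz) / √[(nΣw² − (Σw)²)(nΣz² − (Σz)²)]
Numerator: 12×5426 − 324×206 = -1632
Denominator: √[(111480 − 104976)(44328 − 42436)] = √[6504 × 1892] = 3507.9293
r = -1632 / 3507.9293 ≈ -0.465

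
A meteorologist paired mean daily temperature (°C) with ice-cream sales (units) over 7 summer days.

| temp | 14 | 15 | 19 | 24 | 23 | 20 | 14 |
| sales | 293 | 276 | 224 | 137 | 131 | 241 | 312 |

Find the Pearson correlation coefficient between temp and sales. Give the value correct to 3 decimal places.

-0.964

n = 7, Σx = 129, Σy = 1614, Σx² = 2483, Σy² = 403556, Σxy = 27987
nΣxy − ΣxΣy = 195909 − 208206 = -12297
nΣx² − (Σx)² = 17381 − 16641 = 740; nΣy² − (Σy)² = 2824892 − 2604996 = 219896
r = -12297 / √(740 × 219896) = -12297 / 12756.2941 ≈ -0.964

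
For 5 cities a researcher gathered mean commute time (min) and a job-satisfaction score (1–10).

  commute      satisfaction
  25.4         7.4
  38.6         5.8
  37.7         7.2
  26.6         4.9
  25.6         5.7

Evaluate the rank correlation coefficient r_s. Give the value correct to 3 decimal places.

-0.200

Rank commute: 1, 5, 4, 3, 2
Rank satisfaction: 5, 3, 4, 1, 2
d = rank(commute) − rank(satisfaction): -4, 2, 0, 2, 0; Σd² = 24
ρ = 1 − 6Σd² / [n(n²−1)] = 1 − 6×24 / (5×24) = 1 − 144/120 ≈ -0.200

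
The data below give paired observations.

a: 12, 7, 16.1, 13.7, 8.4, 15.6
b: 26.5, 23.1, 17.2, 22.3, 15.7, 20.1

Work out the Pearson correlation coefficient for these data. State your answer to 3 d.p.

n = 6, Σa = 72.8, Σb = 124.9, Σa² = 953.82, Σb² = 2679.49, Σab = 1507.57
nΣab − ΣaΣb = 9045.42 − 9092.72 = -47.3
nΣa² − (Σa)² = 5722.92 − 5299.84 = 423.08; nΣb² − (Σb)² = 16076.94 − 15600.01 = 476.93
r = -47.3 / √(423.08 × 476.93) = -47.3 / 449.1988 ≈ -0.105

-0.105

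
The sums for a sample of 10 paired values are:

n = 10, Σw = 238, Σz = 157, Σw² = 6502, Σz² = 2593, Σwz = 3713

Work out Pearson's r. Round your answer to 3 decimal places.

-0.072

r = (nΣwz − ΣwΣz) / √[(nΣw² − (Σw)²)(nΣz² − (Σz)²)]
Numerator: 10×3713 − 238×157 = -236
Denominator: √[(65020 − 56644)(25930 − 24649)] = √[8376 × 1281] = 3275.6154
r = -236 / 3275.6154 ≈ -0.072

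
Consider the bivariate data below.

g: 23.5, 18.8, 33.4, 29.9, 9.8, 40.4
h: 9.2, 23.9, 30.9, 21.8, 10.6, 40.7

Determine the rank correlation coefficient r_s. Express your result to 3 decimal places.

0.714

Rank g: 3, 2, 5, 4, 1, 6
Rank h: 1, 4, 5, 3, 2, 6
d = rank(g) − rank(h): 2, -2, 0, 1, -1, 0; Σd² = 10
ρ = 1 − 6Σd² / [n(n²−1)] = 1 − 6×10 / (6×35) = 1 − 60/210 ≈ 0.714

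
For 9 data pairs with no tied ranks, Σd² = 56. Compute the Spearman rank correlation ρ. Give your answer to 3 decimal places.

ρ = 1 − 6Σd² / [n(n²−1)] = 1 − 6×56 / (9×80)
  = 1 − 336/720 = 1 − 0.4667 ≈ 0.533

0.533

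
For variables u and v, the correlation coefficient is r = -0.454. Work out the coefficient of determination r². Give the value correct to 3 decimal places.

r² = (-0.454)² = 0.206

0.206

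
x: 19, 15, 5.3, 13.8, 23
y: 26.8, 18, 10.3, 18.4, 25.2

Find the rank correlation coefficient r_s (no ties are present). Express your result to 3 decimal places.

0.800

Rank x: 4, 3, 1, 2, 5
Rank y: 5, 2, 1, 3, 4
d = rank(x) − rank(y): -1, 1, 0, -1, 1; Σd² = 4
ρ = 1 − 6Σd² / [n(n²−1)] = 1 − 6×4 / (5×24) = 1 − 24/120 ≈ 0.800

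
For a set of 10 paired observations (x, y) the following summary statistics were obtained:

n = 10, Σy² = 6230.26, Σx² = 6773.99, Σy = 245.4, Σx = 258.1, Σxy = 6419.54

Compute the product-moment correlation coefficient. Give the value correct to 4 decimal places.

0.5607

r = (nΣxy − ΣxΣy) / √[(nΣx² − (Σx)²)(nΣy² − (Σy)²)]
Numerator: 10×6419.54 − 258.1×245.4 = 857.66
Denominator: √[(67739.9 − 66615.61)(62302.6 − 60221.16)] = √[1124.29 × 2081.44] = 1529.7523
r = 857.66 / 1529.7523 ≈ 0.5607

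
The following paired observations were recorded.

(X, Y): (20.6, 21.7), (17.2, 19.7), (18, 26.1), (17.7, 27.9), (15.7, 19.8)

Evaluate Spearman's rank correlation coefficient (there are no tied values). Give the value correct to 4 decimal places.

0.5000

Rank X: 5, 2, 4, 3, 1
Rank Y: 3, 1, 4, 5, 2
d = rank(X) − rank(Y): 2, 1, 0, -2, -1; Σd² = 10
ρ = 1 − 6Σd² / [n(n²−1)] = 1 − 6×10 / (5×24) = 1 − 60/120 ≈ 0.5000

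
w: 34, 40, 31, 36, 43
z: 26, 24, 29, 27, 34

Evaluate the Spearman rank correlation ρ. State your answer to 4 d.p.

Rank w: 2, 4, 1, 3, 5
Rank z: 2, 1, 4, 3, 5
d = rank(w) − rank(z): 0, 3, -3, 0, 0; Σd² = 18
ρ = 1 − 6Σd² / [n(n²−1)] = 1 − 6×18 / (5×24) = 1 − 108/120 ≈ 0.1000

0.1000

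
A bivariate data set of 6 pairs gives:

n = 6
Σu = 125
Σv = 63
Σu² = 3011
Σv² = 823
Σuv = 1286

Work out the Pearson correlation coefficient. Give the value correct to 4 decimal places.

-0.1034

r = (nΣuv − ΣuΣv) / √[(nΣu² − (Σu)²)(nΣv² − (Σv)²)]
Numerator: 6×1286 − 125×63 = -159
Denominator: √[(18066 − 15625)(4938 − 3969)] = √[2441 × 969] = 1537.9626
r = -159 / 1537.9626 ≈ -0.1034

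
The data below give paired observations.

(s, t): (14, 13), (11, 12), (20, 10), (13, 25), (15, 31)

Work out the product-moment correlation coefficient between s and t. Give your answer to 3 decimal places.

n = 5, Σs = 73, Σt = 91, Σs² = 1111, Σt² = 1999, Σst = 1304
nΣst − ΣsΣt = 6520 − 6643 = -123
nΣs² − (Σs)² = 5555 − 5329 = 226; nΣt² − (Σt)² = 9995 − 8281 = 1714
r = -123 / √(226 × 1714) = -123 / 622.3857 ≈ -0.198

-0.198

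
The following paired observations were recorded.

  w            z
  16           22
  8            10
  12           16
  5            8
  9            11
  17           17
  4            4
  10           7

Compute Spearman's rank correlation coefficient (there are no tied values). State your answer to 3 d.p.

0.833

Rank w: 7, 3, 6, 2, 4, 8, 1, 5
Rank z: 8, 4, 6, 3, 5, 7, 1, 2
d = rank(w) − rank(z): -1, -1, 0, -1, -1, 1, 0, 3; Σd² = 14
ρ = 1 − 6Σd² / [n(n²−1)] = 1 − 6×14 / (8×63) = 1 − 84/504 ≈ 0.833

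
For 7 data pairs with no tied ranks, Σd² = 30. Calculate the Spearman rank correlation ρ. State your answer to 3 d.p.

0.464

ρ = 1 − 6Σd² / [n(n²−1)] = 1 − 6×30 / (7×48)
  = 1 − 180/336 = 1 − 0.5357 ≈ 0.464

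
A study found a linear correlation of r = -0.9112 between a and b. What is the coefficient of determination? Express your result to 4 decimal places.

r² = (-0.9112)² = 0.8303

0.8303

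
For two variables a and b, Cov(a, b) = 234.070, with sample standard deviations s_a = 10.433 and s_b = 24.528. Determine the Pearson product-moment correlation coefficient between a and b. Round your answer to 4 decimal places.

0.9147

r = Cov(a,b) / (s_a · s_b) = 234.070 / (10.433 × 24.528)
  = 234.070 / 255.9006 ≈ 0.9147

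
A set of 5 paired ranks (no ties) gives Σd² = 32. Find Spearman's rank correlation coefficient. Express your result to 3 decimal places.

-0.600

ρ = 1 − 6Σd² / [n(n²−1)] = 1 − 6×32 / (5×24)
  = 1 − 192/120 = 1 − 1.6000 ≈ -0.600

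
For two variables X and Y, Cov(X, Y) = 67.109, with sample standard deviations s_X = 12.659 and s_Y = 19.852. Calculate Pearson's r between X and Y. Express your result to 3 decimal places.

r = Cov(X,Y) / (s_X · s_Y) = 67.109 / (12.659 × 19.852)
  = 67.109 / 251.3065 ≈ 0.267

0.267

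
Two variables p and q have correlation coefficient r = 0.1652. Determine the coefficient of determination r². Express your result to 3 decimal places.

r² = (0.1652)² = 0.027

0.027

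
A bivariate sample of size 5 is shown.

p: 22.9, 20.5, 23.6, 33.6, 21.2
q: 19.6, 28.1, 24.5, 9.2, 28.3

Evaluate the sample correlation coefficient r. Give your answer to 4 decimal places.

-0.9476

n = 5, Σp = 121.8, Σq = 109.7, Σp² = 3080.02, Σq² = 2659.55, Σpq = 2512.17
nΣpq − ΣpΣq = 12560.85 − 13361.46 = -800.61
nΣp² − (Σp)² = 15400.1 − 14835.24 = 564.86; nΣq² − (Σq)² = 13297.75 − 12034.09 = 1263.66
r = -800.61 / √(564.86 × 1263.66) = -800.61 / 844.8615 ≈ -0.9476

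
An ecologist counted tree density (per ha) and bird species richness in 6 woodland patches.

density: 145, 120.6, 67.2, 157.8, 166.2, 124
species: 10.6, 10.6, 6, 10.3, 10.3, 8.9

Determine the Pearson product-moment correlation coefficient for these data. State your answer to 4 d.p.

0.8711

n = 6, Σx = 780.8, Σy = 56.7, Σx² = 107984.48, Σy² = 552.11, Σxy = 7659.36
nΣxy − ΣxΣy = 45956.16 − 44271.36 = 1684.8
nΣx² − (Σx)² = 647906.88 − 609648.64 = 38258.24; nΣy² − (Σy)² = 3312.66 − 3214.89 = 97.77
r = 1684.8 / √(38258.24 × 97.77) = 1684.8 / 1934.0393 ≈ 0.8711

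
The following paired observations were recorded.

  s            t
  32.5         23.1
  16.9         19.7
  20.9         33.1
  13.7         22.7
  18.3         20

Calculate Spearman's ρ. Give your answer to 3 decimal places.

Rank s: 5, 2, 4, 1, 3
Rank t: 4, 1, 5, 3, 2
d = rank(s) − rank(t): 1, 1, -1, -2, 1; Σd² = 8
ρ = 1 − 6Σd² / [n(n²−1)] = 1 − 6×8 / (5×24) = 1 − 48/120 ≈ 0.600

0.600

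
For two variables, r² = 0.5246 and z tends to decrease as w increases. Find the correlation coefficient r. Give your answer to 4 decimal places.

-0.7243

|r| = √0.5246 = 0.7243
The association is negative, so r = −0.7243.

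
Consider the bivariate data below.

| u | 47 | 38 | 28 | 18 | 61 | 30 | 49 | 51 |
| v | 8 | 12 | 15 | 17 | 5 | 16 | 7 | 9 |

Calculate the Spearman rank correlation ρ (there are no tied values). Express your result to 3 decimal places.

-0.905

Rank u: 5, 4, 2, 1, 8, 3, 6, 7
Rank v: 3, 5, 6, 8, 1, 7, 2, 4
d = rank(u) − rank(v): 2, -1, -4, -7, 7, -4, 4, 3; Σd² = 160
ρ = 1 − 6Σd² / [n(n²−1)] = 1 − 6×160 / (8×63) = 1 − 960/504 ≈ -0.905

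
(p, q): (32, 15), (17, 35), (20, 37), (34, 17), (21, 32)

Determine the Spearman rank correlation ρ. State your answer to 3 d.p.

-0.800

Rank p: 4, 1, 2, 5, 3
Rank q: 1, 4, 5, 2, 3
d = rank(p) − rank(q): 3, -3, -3, 3, 0; Σd² = 36
ρ = 1 − 6Σd² / [n(n²−1)] = 1 − 6×36 / (5×24) = 1 − 216/120 ≈ -0.800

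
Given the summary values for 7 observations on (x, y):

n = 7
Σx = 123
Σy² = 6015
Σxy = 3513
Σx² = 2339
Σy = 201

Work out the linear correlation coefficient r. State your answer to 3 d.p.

r = (nΣxy − ΣxΣy) / √[(nΣx² − (Σx)²)(nΣy² − (Σy)²)]
Numerator: 7×3513 − 123×201 = -132
Denominator: √[(16373 − 15129)(42105 − 40401)] = √[1244 × 1704] = 1455.9451
r = -132 / 1455.9451 ≈ -0.091

-0.091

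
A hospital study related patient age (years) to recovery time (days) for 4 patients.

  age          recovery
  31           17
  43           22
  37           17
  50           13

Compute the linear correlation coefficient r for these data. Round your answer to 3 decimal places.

n = 4, Σx = 161, Σy = 69, Σx² = 6679, Σy² = 1231, Σxy = 2752
nΣxy − ΣxΣy = 11008 − 11109 = -101
nΣx² − (Σx)² = 26716 − 25921 = 795; nΣy² − (Σy)² = 4924 − 4761 = 163
r = -101 / √(795 × 163) = -101 / 359.9792 ≈ -0.281

-0.281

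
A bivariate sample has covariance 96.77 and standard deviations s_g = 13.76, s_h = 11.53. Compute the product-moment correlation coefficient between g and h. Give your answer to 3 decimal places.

r = Cov(g,h) / (s_g · s_h) = 96.77 / (13.76 × 11.53)
  = 96.77 / 158.6528 ≈ 0.610

0.610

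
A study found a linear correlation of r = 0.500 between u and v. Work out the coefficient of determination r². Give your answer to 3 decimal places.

r² = (0.500)² = 0.250

0.250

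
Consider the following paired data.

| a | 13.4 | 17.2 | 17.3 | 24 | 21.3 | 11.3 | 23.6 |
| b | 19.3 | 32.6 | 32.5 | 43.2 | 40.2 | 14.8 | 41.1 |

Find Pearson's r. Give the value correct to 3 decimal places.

0.976

n = 7, Σa = 128.1, Σb = 223.7, Σa² = 2489.03, Σb² = 7882.03, Σab = 4411.85
nΣab − ΣaΣb = 30882.95 − 28655.97 = 2226.98
nΣa² − (Σa)² = 17423.21 − 16409.61 = 1013.6; nΣb² − (Σb)² = 55174.21 − 50041.69 = 5132.52
r = 2226.98 / √(1013.6 × 5132.52) = 2226.98 / 2280.8600 ≈ 0.976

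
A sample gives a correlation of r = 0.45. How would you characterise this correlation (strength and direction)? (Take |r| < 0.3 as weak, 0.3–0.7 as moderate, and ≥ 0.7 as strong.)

r = 0.45 > 0 so the relationship is positive.
|r| = 0.45, which falls in the moderate range.

moderate positive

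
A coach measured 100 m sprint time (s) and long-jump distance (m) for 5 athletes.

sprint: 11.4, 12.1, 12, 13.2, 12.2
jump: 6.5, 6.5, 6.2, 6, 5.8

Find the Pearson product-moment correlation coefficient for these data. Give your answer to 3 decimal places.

n = 5, Σx = 60.9, Σy = 31, Σx² = 743.45, Σy² = 192.58, Σxy = 377.11
nΣxy − ΣxΣy = 1885.55 − 1887.9 = -2.35
nΣx² − (Σx)² = 3717.25 − 3708.81 = 8.44; nΣy² − (Σy)² = 962.9 − 961 = 1.9
r = -2.35 / √(8.44 × 1.9) = -2.35 / 4.0045 ≈ -0.587

-0.587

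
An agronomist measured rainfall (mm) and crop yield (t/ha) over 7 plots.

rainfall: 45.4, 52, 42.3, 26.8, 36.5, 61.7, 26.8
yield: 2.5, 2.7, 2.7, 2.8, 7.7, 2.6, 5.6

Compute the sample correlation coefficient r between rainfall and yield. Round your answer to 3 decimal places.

n = 7, Σx = 291.5, Σy = 26.6, Σx² = 13130.07, Σy² = 126.08, Σxy = 1034.7
nΣxy − ΣxΣy = 7242.9 − 7753.9 = -511
nΣx² − (Σx)² = 91910.49 − 84972.25 = 6938.24; nΣy² − (Σy)² = 882.56 − 707.56 = 175
r = -511 / √(6938.24 × 175) = -511 / 1101.9038 ≈ -0.464

-0.464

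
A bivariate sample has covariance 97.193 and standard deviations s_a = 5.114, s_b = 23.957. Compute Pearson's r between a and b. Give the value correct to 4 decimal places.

0.7933

r = Cov(a,b) / (s_a · s_b) = 97.193 / (5.114 × 23.957)
  = 97.193 / 122.5161 ≈ 0.7933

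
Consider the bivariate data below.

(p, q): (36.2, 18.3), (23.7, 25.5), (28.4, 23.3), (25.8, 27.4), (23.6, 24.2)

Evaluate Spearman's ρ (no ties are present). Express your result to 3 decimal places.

Rank p: 5, 2, 4, 3, 1
Rank q: 1, 4, 2, 5, 3
d = rank(p) − rank(q): 4, -2, 2, -2, -2; Σd² = 32
ρ = 1 − 6Σd² / [n(n²−1)] = 1 − 6×32 / (5×24) = 1 − 192/120 ≈ -0.600

-0.600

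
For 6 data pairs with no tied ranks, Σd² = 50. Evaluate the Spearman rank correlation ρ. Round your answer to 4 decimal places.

ρ = 1 − 6Σd² / [n(n²−1)] = 1 − 6×50 / (6×35)
  = 1 − 300/210 = 1 − 1.42857 ≈ -0.4286

-0.4286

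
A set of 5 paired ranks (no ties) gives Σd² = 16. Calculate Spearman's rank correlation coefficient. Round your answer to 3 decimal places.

ρ = 1 − 6Σd² / [n(n²−1)] = 1 − 6×16 / (5×24)
  = 1 − 96/120 = 1 − 0.8000 ≈ 0.200

0.200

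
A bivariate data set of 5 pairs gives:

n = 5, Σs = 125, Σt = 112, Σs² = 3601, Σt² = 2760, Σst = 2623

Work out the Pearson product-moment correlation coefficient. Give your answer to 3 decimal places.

r = (nΣst − ΣsΣt) / √[(nΣs² − (Σs)²)(nΣt² − (Σt)²)]
Numerator: 5×2623 − 125×112 = -885
Denominator: √[(18005 − 15625)(13800 − 12544)] = √[2380 × 1256] = 1728.9534
r = -885 / 1728.9534 ≈ -0.512

-0.512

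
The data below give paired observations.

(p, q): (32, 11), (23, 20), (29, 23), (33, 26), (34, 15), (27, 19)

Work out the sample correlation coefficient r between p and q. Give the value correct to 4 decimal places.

n = 6, Σp = 178, Σq = 114, Σp² = 5368, Σq² = 2312, Σpq = 3360
nΣpq − ΣpΣq = 20160 − 20292 = -132
nΣp² − (Σp)² = 32208 − 31684 = 524; nΣq² − (Σq)² = 13872 − 12996 = 876
r = -132 / √(524 × 876) = -132 / 677.5131 ≈ -0.1948

-0.1948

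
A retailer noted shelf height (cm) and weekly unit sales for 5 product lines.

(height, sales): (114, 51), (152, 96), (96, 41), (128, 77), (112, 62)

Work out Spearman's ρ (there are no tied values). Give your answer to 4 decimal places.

Rank height: 3, 5, 1, 4, 2
Rank sales: 2, 5, 1, 4, 3
d = rank(height) − rank(sales): 1, 0, 0, 0, -1; Σd² = 2
ρ = 1 − 6Σd² / [n(n²−1)] = 1 − 6×2 / (5×24) = 1 − 12/120 ≈ 0.9000

0.9000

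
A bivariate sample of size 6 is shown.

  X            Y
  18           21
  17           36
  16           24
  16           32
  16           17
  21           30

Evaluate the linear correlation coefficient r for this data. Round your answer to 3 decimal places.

n = 6, ΣX = 104, ΣY = 160, ΣX² = 1822, ΣY² = 4526, ΣXY = 2788
nΣXY − ΣXΣY = 16728 − 16640 = 88
nΣX² − (ΣX)² = 10932 − 10816 = 116; nΣY² − (ΣY)² = 27156 − 25600 = 1556
r = 88 / √(116 × 1556) = 88 / 424.8482 ≈ 0.207

0.207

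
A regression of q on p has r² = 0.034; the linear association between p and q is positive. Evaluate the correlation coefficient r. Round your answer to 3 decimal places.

|r| = √0.034 = 0.184
The association is positive, so r = 0.184.

0.184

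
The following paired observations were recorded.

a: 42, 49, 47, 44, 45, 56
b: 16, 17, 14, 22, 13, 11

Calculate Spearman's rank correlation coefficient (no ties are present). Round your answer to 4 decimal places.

-0.4857

Rank a: 1, 5, 4, 2, 3, 6
Rank b: 4, 5, 3, 6, 2, 1
d = rank(a) − rank(b): -3, 0, 1, -4, 1, 5; Σd² = 52
ρ = 1 − 6Σd² / [n(n²−1)] = 1 − 6×52 / (6×35) = 1 − 312/210 ≈ -0.4857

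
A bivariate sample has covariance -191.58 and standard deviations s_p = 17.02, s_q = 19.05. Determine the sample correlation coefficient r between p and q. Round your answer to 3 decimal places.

r = Cov(p,q) / (s_p · s_q) = -191.58 / (17.02 × 19.05)
  = -191.58 / 324.2310 ≈ -0.591

-0.591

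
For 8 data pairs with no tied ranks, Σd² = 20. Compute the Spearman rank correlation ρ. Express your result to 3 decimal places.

0.762

ρ = 1 − 6Σd² / [n(n²−1)] = 1 − 6×20 / (8×63)
  = 1 − 120/504 = 1 − 0.2381 ≈ 0.762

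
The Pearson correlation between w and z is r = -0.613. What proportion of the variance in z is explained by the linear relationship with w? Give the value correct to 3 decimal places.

r² = (-0.613)² = 0.376

0.376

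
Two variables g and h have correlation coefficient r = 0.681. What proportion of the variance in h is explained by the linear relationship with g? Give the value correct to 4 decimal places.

0.4638

r² = (0.681)² = 0.4638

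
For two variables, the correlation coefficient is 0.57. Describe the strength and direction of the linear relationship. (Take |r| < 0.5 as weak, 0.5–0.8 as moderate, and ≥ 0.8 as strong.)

moderate positive

r = 0.57 > 0 so the relationship is positive.
|r| = 0.57, which falls in the moderate range.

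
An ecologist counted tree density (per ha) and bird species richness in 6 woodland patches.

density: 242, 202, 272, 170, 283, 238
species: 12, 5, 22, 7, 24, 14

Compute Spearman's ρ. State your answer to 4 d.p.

0.8857

Rank density: 4, 2, 5, 1, 6, 3
Rank species: 3, 1, 5, 2, 6, 4
d = rank(density) − rank(species): 1, 1, 0, -1, 0, -1; Σd² = 4
ρ = 1 − 6Σd² / [n(n²−1)] = 1 − 6×4 / (6×35) = 1 − 24/210 ≈ 0.8857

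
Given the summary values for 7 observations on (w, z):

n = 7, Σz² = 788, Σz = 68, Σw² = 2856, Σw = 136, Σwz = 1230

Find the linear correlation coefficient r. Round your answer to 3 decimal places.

r = (nΣwz − ΣwΣz) / √[(nΣw² − (Σw)²)(nΣz² − (Σz)²)]
Numerator: 7×1230 − 136×68 = -638
Denominator: √[(19992 − 18496)(5516 − 4624)] = √[1496 × 892] = 1155.1762
r = -638 / 1155.1762 ≈ -0.552

-0.552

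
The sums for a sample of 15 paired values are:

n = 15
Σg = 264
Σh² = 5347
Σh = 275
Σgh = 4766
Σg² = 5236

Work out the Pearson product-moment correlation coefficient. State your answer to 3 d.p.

-0.174

r = (nΣgh − ΣgΣh) / √[(nΣg² − (Σg)²)(nΣh² − (Σh)²)]
Numerator: 15×4766 − 264×275 = -1110
Denominator: √[(78540 − 69696)(80205 − 75625)] = √[8844 × 4580] = 6364.3947
r = -1110 / 6364.3947 ≈ -0.174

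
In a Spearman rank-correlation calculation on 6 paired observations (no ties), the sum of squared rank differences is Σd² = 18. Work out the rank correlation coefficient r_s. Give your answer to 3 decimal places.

0.486

ρ = 1 − 6Σd² / [n(n²−1)] = 1 − 6×18 / (6×35)
  = 1 − 108/210 = 1 − 0.5143 ≈ 0.486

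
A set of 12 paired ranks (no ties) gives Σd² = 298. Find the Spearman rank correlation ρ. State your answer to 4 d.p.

-0.0420

ρ = 1 − 6Σd² / [n(n²−1)] = 1 − 6×298 / (12×143)
  = 1 − 1788/1716 = 1 − 1.04196 ≈ -0.0420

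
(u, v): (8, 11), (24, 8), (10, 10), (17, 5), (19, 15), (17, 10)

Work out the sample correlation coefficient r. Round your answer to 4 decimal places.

-0.1447

n = 6, Σu = 95, Σv = 59, Σu² = 1679, Σv² = 635, Σuv = 920
nΣuv − ΣuΣv = 5520 − 5605 = -85
nΣu² − (Σu)² = 10074 − 9025 = 1049; nΣv² − (Σv)² = 3810 − 3481 = 329
r = -85 / √(1049 × 329) = -85 / 587.4700 ≈ -0.1447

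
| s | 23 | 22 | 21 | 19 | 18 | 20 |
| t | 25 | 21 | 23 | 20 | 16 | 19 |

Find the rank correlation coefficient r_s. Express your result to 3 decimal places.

Rank s: 6, 5, 4, 2, 1, 3
Rank t: 6, 4, 5, 3, 1, 2
d = rank(s) − rank(t): 0, 1, -1, -1, 0, 1; Σd² = 4
ρ = 1 − 6Σd² / [n(n²−1)] = 1 − 6×4 / (6×35) = 1 − 24/210 ≈ 0.886

0.886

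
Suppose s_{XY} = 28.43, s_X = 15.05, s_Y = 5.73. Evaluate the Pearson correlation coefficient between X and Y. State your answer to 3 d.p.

r = Cov(X,Y) / (s_X · s_Y) = 28.43 / (15.05 × 5.73)
  = 28.43 / 86.2365 ≈ 0.330

0.330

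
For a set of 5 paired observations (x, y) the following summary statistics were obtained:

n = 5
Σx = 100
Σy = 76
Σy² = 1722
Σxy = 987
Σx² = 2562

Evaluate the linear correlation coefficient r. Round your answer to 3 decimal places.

r = (nΣxy − ΣxΣy) / √[(nΣx² − (Σx)²)(nΣy² − (Σy)²)]
Numerator: 5×987 − 100×76 = -2665
Denominator: √[(12810 − 10000)(8610 − 5776)] = √[2810 × 2834] = 2821.9745
r = -2665 / 2821.9745 ≈ -0.944

-0.944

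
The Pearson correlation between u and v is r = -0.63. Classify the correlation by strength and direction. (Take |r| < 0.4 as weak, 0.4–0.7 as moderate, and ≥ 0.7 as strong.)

moderate negative

r = -0.63 < 0 so the relationship is negative.
|r| = 0.63, which falls in the moderate range.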